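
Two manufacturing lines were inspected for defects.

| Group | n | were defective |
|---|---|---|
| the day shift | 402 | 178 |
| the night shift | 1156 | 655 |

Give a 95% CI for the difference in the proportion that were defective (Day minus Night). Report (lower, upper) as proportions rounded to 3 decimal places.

Sample proportions: 178/402 = 0.4428, 655/1156 = 0.5666.
Each SE is √(p̂(1−p̂)/n): √(0.4428·0.5572/402) = 0.02477 and √(0.5666·0.4334/1156) = 0.01457.
SE(p̂₁ − p̂₂) = √(SE₁² + SE₂²) = √(0.0006135529 + 0.0002122849) = 0.02874, since the two samples are independent.
At 95% confidence z* = 1.960; margin = 1.960 × 0.02874 = 0.05633.
The difference is 0.4428 − 0.5666 = -0.1238, so the interval is -0.1238 ± 0.05633 = (-0.180, -0.067).

(-0.180, -0.067)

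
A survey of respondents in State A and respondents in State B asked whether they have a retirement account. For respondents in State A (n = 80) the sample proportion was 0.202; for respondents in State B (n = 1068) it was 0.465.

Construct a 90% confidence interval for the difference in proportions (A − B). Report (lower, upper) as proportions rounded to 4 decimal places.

(-0.3410, -0.1850)

SE₁ = √(p̂₁(1−p̂₁)/n₁) = √(0.2020·0.7980/80) = 0.04489; SE₂ = √(0.4650·0.5350/1068) = 0.01526.
Independent samples: SE of the difference = √(SE₁² + SE₂²) = √(0.0020151121 + 0.0002328676) = 0.04741.
z* for 90% confidence is 1.645, so the margin of error is 1.645 × 0.04741 = 0.07799.
Point estimate p̂₁ − p̂₂ = 0.2020 − 0.4650 = -0.2630.
-0.2630 ± 0.07799 → (-0.3410, -0.1850).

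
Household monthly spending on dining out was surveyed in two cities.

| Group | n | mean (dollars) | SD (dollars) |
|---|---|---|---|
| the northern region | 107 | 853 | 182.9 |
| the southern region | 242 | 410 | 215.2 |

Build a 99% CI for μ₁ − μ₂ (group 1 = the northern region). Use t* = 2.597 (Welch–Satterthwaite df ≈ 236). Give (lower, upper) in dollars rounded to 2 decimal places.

(384.70, 501.30)

Per-group SEs: s₁/√n₁ = 182.9/√107 = 17.6816, s₂/√n₂ = 215.2/√242 = 13.8336.
Unpooled SE of the difference: √(312.63897856 + 191.36848896) = 22.4501.
Margin of error = t* · SE = 2.597 × 22.4501 = 58.3029.
x̄₁ − x̄₂ = 853 − 410 = 443.0000.
CI: 443.0000 ± 58.3029 = (384.70, 501.30).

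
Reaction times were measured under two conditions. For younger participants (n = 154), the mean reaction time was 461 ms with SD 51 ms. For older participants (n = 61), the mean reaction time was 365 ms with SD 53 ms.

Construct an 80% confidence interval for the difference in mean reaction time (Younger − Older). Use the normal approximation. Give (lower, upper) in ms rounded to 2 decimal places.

Per-group SEs: s₁/√n₁ = 51/√154 = 4.1097, s₂/√n₂ = 53/√61 = 6.7860.
Unpooled SE of the difference: √(16.88963409 + 46.049796) = 7.9334.
Margin of error = z* · SE = 1.282 × 7.9334 = 10.1706.
x̄₁ − x̄₂ = 461 − 365 = 96.0000.
CI: 96.0000 ± 10.1706 = (85.83, 106.17).

(85.83, 106.17)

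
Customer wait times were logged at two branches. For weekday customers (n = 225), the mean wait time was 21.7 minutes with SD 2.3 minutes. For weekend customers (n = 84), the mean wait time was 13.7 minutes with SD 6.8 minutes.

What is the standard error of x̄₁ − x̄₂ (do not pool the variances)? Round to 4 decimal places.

0.7576

Standard errors of each mean: 2.3/√225 = 0.1533 and 6.8/√84 = 0.7419.
SE(x̄₁ − x̄₂) = √(0.1533² + 0.7419²) = 0.7576 for independent samples with unequal variances.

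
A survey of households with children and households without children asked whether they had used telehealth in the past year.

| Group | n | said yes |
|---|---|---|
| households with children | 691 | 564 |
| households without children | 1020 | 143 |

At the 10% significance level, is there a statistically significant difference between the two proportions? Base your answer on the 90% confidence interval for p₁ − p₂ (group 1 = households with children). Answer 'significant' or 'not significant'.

significant

p̂₁ = 564/691 = 0.8162 and p̂₂ = 143/1020 = 0.1402.
SE₁ = √(p̂₁(1−p̂₁)/n₁) = √(0.8162·0.1838/691) = 0.01473; SE₂ = √(0.1402·0.8598/1020) = 0.01087.
Independent samples: SE of the difference = √(SE₁² + SE₂²) = √(0.0002169729 + 0.0001181569) = 0.01831.
z* for 90% confidence is 1.645, so the margin of error is 1.645 × 0.01831 = 0.03012.
Point estimate p̂₁ − p̂₂ = 0.8162 − 0.1402 = 0.6760.
0.6760 ± 0.03012 → (0.64588, 0.70612).
The interval (0.64588, 0.70612) does not contain 0, so the difference is significant.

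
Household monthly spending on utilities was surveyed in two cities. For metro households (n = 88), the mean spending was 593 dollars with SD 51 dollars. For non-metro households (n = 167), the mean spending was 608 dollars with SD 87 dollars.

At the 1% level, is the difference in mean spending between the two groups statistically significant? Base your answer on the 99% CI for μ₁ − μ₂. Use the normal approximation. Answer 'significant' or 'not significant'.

SE₁ = s₁/√n₁ = 51/√88 = 5.4366; SE₂ = 87/√167 = 6.7323.
Independent samples, unequal variances: SE_diff = √(SE₁² + SE₂²) = √(29.55661956 + 45.32386329) = 8.6534.
z* = 2.576, so margin of error = 2.576 × 8.6534 = 22.2912.
Difference in means = 593 − 608 = -15.0000.
-15.0000 ± 22.2912 → (-37.2912, 7.2912).
The interval (-37.2912, 7.2912) contains 0, so the difference is not significant.

not significant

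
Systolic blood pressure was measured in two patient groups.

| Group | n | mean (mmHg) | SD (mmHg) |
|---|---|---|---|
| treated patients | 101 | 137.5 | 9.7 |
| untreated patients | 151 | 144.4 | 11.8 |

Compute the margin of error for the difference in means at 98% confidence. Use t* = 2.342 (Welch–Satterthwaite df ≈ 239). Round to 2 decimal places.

Per-group SEs: s₁/√n₁ = 9.7/√101 = 0.9652, s₂/√n₂ = 11.8/√151 = 0.9603.
Unpooled SE of the difference: √(0.93161104 + 0.92217609) = 1.3615.
Margin of error = t* · SE = 2.342 × 1.3615 = 3.1886.

3.19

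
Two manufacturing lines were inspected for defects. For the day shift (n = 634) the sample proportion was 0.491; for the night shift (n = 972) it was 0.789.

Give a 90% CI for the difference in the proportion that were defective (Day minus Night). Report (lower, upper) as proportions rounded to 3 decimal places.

(-0.337, -0.259)

The two standard errors are √(0.4910×0.5090/634) = 0.01985 and √(0.7890×0.2110/972) = 0.01309.
Because the samples are independent, SE_diff = √(0.01985² + 0.01309²) = 0.02378.
Using z* = 1.645 for 90%, ME = 1.645 × 0.02378 = 0.03912.
p̂₁ − p̂₂ = -0.2980; interval -0.2980 ± 0.03912 gives (-0.337, -0.259).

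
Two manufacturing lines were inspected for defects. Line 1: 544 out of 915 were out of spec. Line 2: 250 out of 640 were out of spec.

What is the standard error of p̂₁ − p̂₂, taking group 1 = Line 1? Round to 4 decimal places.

First, p̂₁ = 544/915 = 0.5945; p̂₂ = 250/640 = 0.3906.
The two standard errors are √(0.5945×0.4055/915) = 0.01623 and √(0.3906×0.6094/640) = 0.01929.
Because the samples are independent, SE_diff = √(0.01623² + 0.01929²) = 0.02521.

0.0252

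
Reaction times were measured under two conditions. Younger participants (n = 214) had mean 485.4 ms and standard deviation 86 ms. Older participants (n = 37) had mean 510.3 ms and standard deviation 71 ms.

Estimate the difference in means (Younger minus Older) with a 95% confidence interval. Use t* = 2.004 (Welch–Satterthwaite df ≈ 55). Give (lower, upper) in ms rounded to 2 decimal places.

Standard errors of each mean: 86/√214 = 5.8788 and 71/√37 = 11.6723.
SE(x̄₁ − x̄₂) = √(5.8788² + 11.6723²) = 13.0692 for independent samples with unequal variances.
With t* = 2.004, the margin is 2.004 × 13.0692 = 26.1907.
x̄₁ − x̄₂ = 485.4 − 510.3 = -24.9000; the interval is -24.9000 ± 26.1907 = (-51.09, 1.29).

(-51.09, 1.29)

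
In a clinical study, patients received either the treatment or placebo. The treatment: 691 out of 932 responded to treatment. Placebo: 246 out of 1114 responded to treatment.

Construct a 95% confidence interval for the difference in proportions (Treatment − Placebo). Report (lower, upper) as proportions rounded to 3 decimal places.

(0.483, 0.558)

p̂₁ = 691/932 = 0.7414 and p̂₂ = 246/1114 = 0.2208.
SE₁ = √(p̂₁(1−p̂₁)/n₁) = √(0.7414·0.2586/932) = 0.01434; SE₂ = √(0.2208·0.7792/1114) = 0.01243.
Independent samples: SE of the difference = √(SE₁² + SE₂²) = √(0.0002056356 + 0.0001545049) = 0.01898.
z* for 95% confidence is 1.960, so the margin of error is 1.960 × 0.01898 = 0.03720.
Point estimate p̂₁ − p̂₂ = 0.7414 − 0.2208 = 0.5206.
0.5206 ± 0.03720 → (0.483, 0.558).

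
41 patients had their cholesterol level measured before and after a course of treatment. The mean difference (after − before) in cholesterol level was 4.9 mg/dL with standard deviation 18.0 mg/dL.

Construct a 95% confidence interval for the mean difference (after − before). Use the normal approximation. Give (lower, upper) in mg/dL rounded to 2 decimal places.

(-0.61, 10.41)

This is a matched-pairs design, so SE = s_d/√n = 18.0/√41 = 2.8111.
Margin = 1.960 × 2.8111 = 5.5098; the interval is 4.9 ± 5.5098 = (-0.61, 10.41).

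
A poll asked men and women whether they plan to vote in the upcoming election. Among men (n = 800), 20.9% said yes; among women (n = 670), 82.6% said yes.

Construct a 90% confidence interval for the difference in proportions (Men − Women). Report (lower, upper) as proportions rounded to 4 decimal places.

The two standard errors are √(0.2090×0.7910/800) = 0.01438 and √(0.8260×0.1740/670) = 0.01465.
Because the samples are independent, SE_diff = √(0.01438² + 0.01465²) = 0.02053.
Using z* = 1.645 for 90%, ME = 1.645 × 0.02053 = 0.03377.
p̂₁ − p̂₂ = -0.6170; interval -0.6170 ± 0.03377 gives (-0.6508, -0.5832).

(-0.6508, -0.5832)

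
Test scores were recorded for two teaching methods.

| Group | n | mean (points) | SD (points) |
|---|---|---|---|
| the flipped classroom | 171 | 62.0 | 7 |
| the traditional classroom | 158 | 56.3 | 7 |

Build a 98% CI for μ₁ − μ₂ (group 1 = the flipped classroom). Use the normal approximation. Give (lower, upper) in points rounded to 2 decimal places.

(3.90, 7.50)

SE₁ = s₁/√n₁ = 7/√171 = 0.5353; SE₂ = 7/√158 = 0.5569.
Independent samples, unequal variances: SE_diff = √(SE₁² + SE₂²) = √(0.28654609 + 0.31013761) = 0.7725.
z* = 2.326, so margin of error = 2.326 × 0.7725 = 1.7968.
Difference in means = 62.0 − 56.3 = 5.7000.
5.7000 ± 1.7968 → (3.90, 7.50).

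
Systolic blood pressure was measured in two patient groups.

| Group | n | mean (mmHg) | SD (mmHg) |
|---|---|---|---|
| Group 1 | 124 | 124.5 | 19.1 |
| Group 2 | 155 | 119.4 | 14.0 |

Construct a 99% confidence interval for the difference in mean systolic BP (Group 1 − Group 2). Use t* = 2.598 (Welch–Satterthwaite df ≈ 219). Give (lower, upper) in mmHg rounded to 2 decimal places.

(-0.23, 10.43)

Standard errors of each mean: 19.1/√124 = 1.7152 and 14.0/√155 = 1.1245.
SE(x̄₁ − x̄₂) = √(1.7152² + 1.1245²) = 2.0510 for independent samples with unequal variances.
With t* = 2.598, the margin is 2.598 × 2.0510 = 5.3285.
x̄₁ − x̄₂ = 124.5 − 119.4 = 5.1000; the interval is 5.1000 ± 5.3285 = (-0.23, 10.43).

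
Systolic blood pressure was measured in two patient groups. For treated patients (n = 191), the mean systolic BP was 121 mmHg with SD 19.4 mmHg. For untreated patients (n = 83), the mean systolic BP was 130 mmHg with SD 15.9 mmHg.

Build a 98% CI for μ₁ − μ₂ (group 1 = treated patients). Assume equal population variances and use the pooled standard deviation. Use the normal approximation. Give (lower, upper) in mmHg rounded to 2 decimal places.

s_p = √[((n₁−1)s₁² + (n₂−1)s₂²)/(n₁+n₂−2)] = √[(190·19.4² + 82·15.9²)/272] = 18.4150.
SE = 18.4150·√(1/191 + 1/83) = 2.4210.
With z* = 2.326, margin = 2.326 × 2.4210 = 5.6312.
x̄₁ − x̄₂ = 121 − 130 = -9.0000; interval -9.0000 ± 5.6312 = (-14.63, -3.37).

(-14.63, -3.37)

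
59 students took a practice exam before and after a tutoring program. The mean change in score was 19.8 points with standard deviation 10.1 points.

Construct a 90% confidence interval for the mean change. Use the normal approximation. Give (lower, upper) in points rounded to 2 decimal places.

This is a matched-pairs design, so SE = s_d/√n = 10.1/√59 = 1.3149.
Margin = 1.645 × 1.3149 = 2.1630; the interval is 19.8 ± 2.1630 = (17.64, 21.96).

(17.64, 21.96)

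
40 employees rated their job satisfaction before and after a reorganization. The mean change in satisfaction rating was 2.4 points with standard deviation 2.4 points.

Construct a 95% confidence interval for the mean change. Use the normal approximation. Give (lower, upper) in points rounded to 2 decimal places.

(1.66, 3.14)

Paired design: SE = s_d/√n = 2.4/√40 = 0.3795.
z* = 1.960; margin of error = 1.960 × 0.3795 = 0.7438.
2.4 ± 0.7438 → (1.66, 3.14).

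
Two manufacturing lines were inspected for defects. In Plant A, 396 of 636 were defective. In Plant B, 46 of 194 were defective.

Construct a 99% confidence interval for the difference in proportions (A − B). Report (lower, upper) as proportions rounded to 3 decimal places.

(0.293, 0.478)

Sample proportions: 396/636 = 0.6226, 46/194 = 0.2371.
Each SE is √(p̂(1−p̂)/n): √(0.6226·0.3774/636) = 0.01922 and √(0.2371·0.7629/194) = 0.03054.
SE(p̂₁ − p̂₂) = √(SE₁² + SE₂²) = √(0.0003694084 + 0.0009326916) = 0.03608, since the two samples are independent.
At 99% confidence z* = 2.576; margin = 2.576 × 0.03608 = 0.09294.
The difference is 0.6226 − 0.2371 = 0.3855, so the interval is 0.3855 ± 0.09294 = (0.293, 0.478).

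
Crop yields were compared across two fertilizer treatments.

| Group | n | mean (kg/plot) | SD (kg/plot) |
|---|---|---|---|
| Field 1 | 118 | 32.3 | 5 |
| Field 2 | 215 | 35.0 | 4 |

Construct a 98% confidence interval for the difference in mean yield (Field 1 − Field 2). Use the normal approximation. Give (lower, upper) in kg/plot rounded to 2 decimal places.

Standard errors of each mean: 5/√118 = 0.4603 and 4/√215 = 0.2728.
SE(x̄₁ − x̄₂) = √(0.4603² + 0.2728²) = 0.5351 for independent samples with unequal variances.
With z* = 2.326, the margin is 2.326 × 0.5351 = 1.2446.
x̄₁ − x̄₂ = 32.3 − 35.0 = -2.7000; the interval is -2.7000 ± 1.2446 = (-3.94, -1.46).

(-3.94, -1.46)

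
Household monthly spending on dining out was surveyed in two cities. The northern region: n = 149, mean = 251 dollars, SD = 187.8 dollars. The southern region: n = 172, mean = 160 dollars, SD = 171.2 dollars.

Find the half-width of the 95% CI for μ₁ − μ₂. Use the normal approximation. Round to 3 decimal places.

SE₁ = s₁/√n₁ = 187.8/√149 = 15.3852; SE₂ = 171.2/√172 = 13.0539.
Independent samples, unequal variances: SE_diff = √(SE₁² + SE₂²) = √(236.70437904 + 170.40430521) = 20.1769.
z* = 1.960, so margin of error = 1.960 × 20.1769 = 39.5467.

39.547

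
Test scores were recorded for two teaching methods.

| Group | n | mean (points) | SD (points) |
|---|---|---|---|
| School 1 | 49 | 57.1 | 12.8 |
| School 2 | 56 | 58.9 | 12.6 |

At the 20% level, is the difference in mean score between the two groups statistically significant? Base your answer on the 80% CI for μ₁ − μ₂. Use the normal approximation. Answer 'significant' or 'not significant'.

not significant

SE₁ = s₁/√n₁ = 12.8/√49 = 1.8286; SE₂ = 12.6/√56 = 1.6837.
Independent samples, unequal variances: SE_diff = √(SE₁² + SE₂²) = √(3.34377796 + 2.83484569) = 2.4857.
z* = 1.282, so margin of error = 1.282 × 2.4857 = 3.1867.
Difference in means = 57.1 − 58.9 = -1.8000.
-1.8000 ± 3.1867 → (-4.9867, 1.3867).
The interval (-4.9867, 1.3867) contains 0, so the difference is not significant.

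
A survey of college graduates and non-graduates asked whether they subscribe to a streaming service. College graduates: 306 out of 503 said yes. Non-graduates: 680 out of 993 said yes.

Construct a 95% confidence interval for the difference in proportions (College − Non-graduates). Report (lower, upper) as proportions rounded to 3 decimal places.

p̂₁ = 306/503 = 0.6083 and p̂₂ = 680/993 = 0.6848.
SE₁ = √(p̂₁(1−p̂₁)/n₁) = √(0.6083·0.3917/503) = 0.02176; SE₂ = √(0.6848·0.3152/993) = 0.01474.
Independent samples: SE of the difference = √(SE₁² + SE₂²) = √(0.0004734976 + 0.0002172676) = 0.02628.
z* for 95% confidence is 1.960, so the margin of error is 1.960 × 0.02628 = 0.05151.
Point estimate p̂₁ − p̂₂ = 0.6083 − 0.6848 = -0.0765.
-0.0765 ± 0.05151 → (-0.128, -0.025).

(-0.128, -0.025)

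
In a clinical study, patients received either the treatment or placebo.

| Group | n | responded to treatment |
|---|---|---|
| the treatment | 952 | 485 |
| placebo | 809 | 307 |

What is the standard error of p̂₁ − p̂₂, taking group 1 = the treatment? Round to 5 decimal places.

First, p̂₁ = 485/952 = 0.5095; p̂₂ = 307/809 = 0.3795.
The two standard errors are √(0.5095×0.4905/952) = 0.01620 and √(0.3795×0.6205/809) = 0.01706.
Because the samples are independent, SE_diff = √(0.01620² + 0.01706²) = 0.02353.

0.02353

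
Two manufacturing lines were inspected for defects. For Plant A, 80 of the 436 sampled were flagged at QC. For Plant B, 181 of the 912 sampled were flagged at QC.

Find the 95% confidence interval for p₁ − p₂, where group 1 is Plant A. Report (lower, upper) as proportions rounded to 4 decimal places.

(-0.0596, 0.0296)

First, p̂₁ = 80/436 = 0.1835; p̂₂ = 181/912 = 0.1985.
The two standard errors are √(0.1835×0.8165/436) = 0.01854 and √(0.1985×0.8015/912) = 0.01321.
Because the samples are independent, SE_diff = √(0.01854² + 0.01321²) = 0.02276.
Using z* = 1.960 for 95%, ME = 1.960 × 0.02276 = 0.04461.
p̂₁ − p̂₂ = -0.0150; interval -0.0150 ± 0.04461 gives (-0.0596, 0.0296).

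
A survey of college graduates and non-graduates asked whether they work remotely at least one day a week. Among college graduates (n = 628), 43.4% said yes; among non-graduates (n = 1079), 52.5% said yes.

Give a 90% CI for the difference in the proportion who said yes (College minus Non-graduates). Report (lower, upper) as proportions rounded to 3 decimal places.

The two standard errors are √(0.4340×0.5660/628) = 0.01978 and √(0.5250×0.4750/1079) = 0.01520.
Because the samples are independent, SE_diff = √(0.01978² + 0.01520²) = 0.02495.
Using z* = 1.645 for 90%, ME = 1.645 × 0.02495 = 0.04104.
p̂₁ − p̂₂ = -0.0910; interval -0.0910 ± 0.04104 gives (-0.132, -0.050).

(-0.132, -0.050)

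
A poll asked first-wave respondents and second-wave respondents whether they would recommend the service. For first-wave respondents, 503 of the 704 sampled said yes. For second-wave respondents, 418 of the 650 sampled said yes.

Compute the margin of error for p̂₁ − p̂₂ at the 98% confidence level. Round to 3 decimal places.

0.059

First, p̂₁ = 503/704 = 0.7145; p̂₂ = 418/650 = 0.6431.
The two standard errors are √(0.7145×0.2855/704) = 0.01702 and √(0.6431×0.3569/650) = 0.01879.
Because the samples are independent, SE_diff = √(0.01702² + 0.01879²) = 0.02535.
Using z* = 2.326 for 98%, ME = 2.326 × 0.02535 = 0.05896.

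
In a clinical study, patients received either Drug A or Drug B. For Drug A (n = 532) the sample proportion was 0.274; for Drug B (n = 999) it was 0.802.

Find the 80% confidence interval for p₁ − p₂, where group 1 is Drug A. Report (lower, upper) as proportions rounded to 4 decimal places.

(-0.5576, -0.4984)

SE₁ = √(p̂₁(1−p̂₁)/n₁) = √(0.2740·0.7260/532) = 0.01934; SE₂ = √(0.8020·0.1980/999) = 0.01261.
Independent samples: SE of the difference = √(SE₁² + SE₂²) = √(0.0003740356 + 0.0001590121) = 0.02309.
z* for 80% confidence is 1.282, so the margin of error is 1.282 × 0.02309 = 0.02960.
Point estimate p̂₁ − p̂₂ = 0.2740 − 0.8020 = -0.5280.
-0.5280 ± 0.02960 → (-0.5576, -0.4984).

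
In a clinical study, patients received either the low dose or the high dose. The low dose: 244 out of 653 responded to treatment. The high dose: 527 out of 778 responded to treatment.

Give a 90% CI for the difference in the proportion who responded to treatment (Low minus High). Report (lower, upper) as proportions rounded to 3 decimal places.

(-0.345, -0.262)

p̂₁ = 244/653 = 0.3737 and p̂₂ = 527/778 = 0.6774.
SE₁ = √(p̂₁(1−p̂₁)/n₁) = √(0.3737·0.6263/653) = 0.01893; SE₂ = √(0.6774·0.3226/778) = 0.01676.
Independent samples: SE of the difference = √(SE₁² + SE₂²) = √(0.0003583449 + 0.0002808976) = 0.02528.
z* for 90% confidence is 1.645, so the margin of error is 1.645 × 0.02528 = 0.04159.
Point estimate p̂₁ − p̂₂ = 0.3737 − 0.6774 = -0.3037.
-0.3037 ± 0.04159 → (-0.345, -0.262).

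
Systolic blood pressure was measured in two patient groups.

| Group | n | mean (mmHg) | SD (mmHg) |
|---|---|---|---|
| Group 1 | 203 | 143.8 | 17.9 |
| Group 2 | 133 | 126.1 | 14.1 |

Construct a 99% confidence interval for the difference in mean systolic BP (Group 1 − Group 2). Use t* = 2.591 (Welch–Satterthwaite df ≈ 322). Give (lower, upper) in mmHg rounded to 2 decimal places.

SE₁ = s₁/√n₁ = 17.9/√203 = 1.2563; SE₂ = 14.1/√133 = 1.2226.
Independent samples, unequal variances: SE_diff = √(SE₁² + SE₂²) = √(1.57828969 + 1.49475076) = 1.7530.
t* = 2.591, so margin of error = 2.591 × 1.7530 = 4.5420.
Difference in means = 143.8 − 126.1 = 17.7000.
17.7000 ± 4.5420 → (13.16, 22.24).

(13.16, 22.24)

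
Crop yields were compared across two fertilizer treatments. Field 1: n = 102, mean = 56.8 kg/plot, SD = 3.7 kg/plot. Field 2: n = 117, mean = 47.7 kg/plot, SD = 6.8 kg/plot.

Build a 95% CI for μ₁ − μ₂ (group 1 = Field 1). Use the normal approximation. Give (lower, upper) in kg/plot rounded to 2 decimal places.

Per-group SEs: s₁/√n₁ = 3.7/√102 = 0.3664, s₂/√n₂ = 6.8/√117 = 0.6287.
Unpooled SE of the difference: √(0.13424896 + 0.39526369) = 0.7277.
Margin of error = z* · SE = 1.960 × 0.7277 = 1.4263.
x̄₁ − x̄₂ = 56.8 − 47.7 = 9.1000.
CI: 9.1000 ± 1.4263 = (7.67, 10.53).

(7.67, 10.53)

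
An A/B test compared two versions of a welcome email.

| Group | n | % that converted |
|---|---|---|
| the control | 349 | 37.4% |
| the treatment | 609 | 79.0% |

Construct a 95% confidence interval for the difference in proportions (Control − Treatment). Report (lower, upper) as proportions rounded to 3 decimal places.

The two standard errors are √(0.3740×0.6260/349) = 0.02590 and √(0.7900×0.2100/609) = 0.01650.
Because the samples are independent, SE_diff = √(0.02590² + 0.01650²) = 0.03071.
Using z* = 1.960 for 95%, ME = 1.960 × 0.03071 = 0.06019.
p̂₁ − p̂₂ = -0.4160; interval -0.4160 ± 0.06019 gives (-0.476, -0.356).

(-0.476, -0.356)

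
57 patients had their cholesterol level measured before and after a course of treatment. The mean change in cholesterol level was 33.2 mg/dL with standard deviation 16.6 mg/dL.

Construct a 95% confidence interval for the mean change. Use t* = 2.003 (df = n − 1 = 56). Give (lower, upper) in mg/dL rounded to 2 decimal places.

This is a matched-pairs design, so SE = s_d/√n = 16.6/√57 = 2.1987.
Margin = 2.003 × 2.1987 = 4.4040; the interval is 33.2 ± 4.4040 = (28.80, 37.60).

(28.80, 37.60)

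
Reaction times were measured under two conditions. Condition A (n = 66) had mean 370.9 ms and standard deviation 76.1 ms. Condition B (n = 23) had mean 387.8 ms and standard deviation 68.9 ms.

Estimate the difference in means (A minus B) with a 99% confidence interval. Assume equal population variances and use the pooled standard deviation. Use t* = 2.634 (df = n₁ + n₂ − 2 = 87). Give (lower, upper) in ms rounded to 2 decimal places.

(-64.32, 30.52)

s_p = √[((n₁−1)s₁² + (n₂−1)s₂²)/(n₁+n₂−2)] = √[(65·76.1² + 22·68.9²)/87] = 74.3452.
SE = 74.3452·√(1/66 + 1/23) = 18.0016.
With t* = 2.634, margin = 2.634 × 18.0016 = 47.4162.
x̄₁ − x̄₂ = 370.9 − 387.8 = -16.9000; interval -16.9000 ± 47.4162 = (-64.32, 30.52).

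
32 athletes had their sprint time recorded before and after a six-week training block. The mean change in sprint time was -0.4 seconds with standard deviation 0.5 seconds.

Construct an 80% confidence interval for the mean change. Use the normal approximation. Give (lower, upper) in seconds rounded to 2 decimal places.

(-0.51, -0.29)

This is a matched-pairs design, so SE = s_d/√n = 0.5/√32 = 0.0884.
Margin = 1.282 × 0.0884 = 0.1133; the interval is -0.4 ± 0.1133 = (-0.51, -0.29).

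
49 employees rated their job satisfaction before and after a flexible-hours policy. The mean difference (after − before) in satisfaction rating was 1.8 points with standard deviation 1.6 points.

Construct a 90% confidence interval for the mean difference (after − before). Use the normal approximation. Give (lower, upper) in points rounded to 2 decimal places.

(1.42, 2.18)

Paired design: SE = s_d/√n = 1.6/√49 = 0.2286.
z* = 1.645; margin of error = 1.645 × 0.2286 = 0.3760.
1.8 ± 0.3760 → (1.42, 2.18).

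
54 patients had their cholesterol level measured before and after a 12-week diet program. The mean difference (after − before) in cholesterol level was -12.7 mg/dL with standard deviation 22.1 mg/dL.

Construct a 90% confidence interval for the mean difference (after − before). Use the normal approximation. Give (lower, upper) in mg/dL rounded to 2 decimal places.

(-17.65, -7.75)

This is a matched-pairs design, so SE = s_d/√n = 22.1/√54 = 3.0074.
Margin = 1.645 × 3.0074 = 4.9472; the interval is -12.7 ± 4.9472 = (-17.65, -7.75).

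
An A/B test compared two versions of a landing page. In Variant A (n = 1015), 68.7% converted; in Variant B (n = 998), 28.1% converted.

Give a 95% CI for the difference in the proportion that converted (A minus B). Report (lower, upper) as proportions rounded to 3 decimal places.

(0.366, 0.446)

Each SE is √(p̂(1−p̂)/n): √(0.6870·0.3130/1015) = 0.01456 and √(0.2810·0.7190/998) = 0.01423.
SE(p̂₁ − p̂₂) = √(SE₁² + SE₂²) = √(0.0002119936 + 0.0002024929) = 0.02036, since the two samples are independent.
At 95% confidence z* = 1.960; margin = 1.960 × 0.02036 = 0.03991.
The difference is 0.6870 − 0.2810 = 0.4060, so the interval is 0.4060 ± 0.03991 = (0.366, 0.446).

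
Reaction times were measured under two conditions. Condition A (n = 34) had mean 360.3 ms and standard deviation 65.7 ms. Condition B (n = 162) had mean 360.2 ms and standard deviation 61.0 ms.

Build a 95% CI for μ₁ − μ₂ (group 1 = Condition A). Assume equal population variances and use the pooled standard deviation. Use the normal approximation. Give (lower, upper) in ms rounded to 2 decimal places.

Pooled variance s_p² = [33·65.7² + 161·61.0²] / (34+162−2) = 3822.2947, so s_p = 61.8247.
SE_diff = s_p·√(1/n₁ + 1/n₂) = 61.8247·√(1/34 + 1/162) = 11.6625.
z* = 1.960; margin = 1.960 × 11.6625 = 22.8585.
Difference = 360.3 − 360.2 = 0.1000.
0.1000 ± 22.8585 → (-22.76, 22.96).

(-22.76, 22.96)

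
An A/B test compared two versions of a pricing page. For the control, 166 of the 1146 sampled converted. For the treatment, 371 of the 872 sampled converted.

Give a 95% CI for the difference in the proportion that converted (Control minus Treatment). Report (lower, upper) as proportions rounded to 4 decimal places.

First, p̂₁ = 166/1146 = 0.1449; p̂₂ = 371/872 = 0.4255.
The two standard errors are √(0.1449×0.8551/1146) = 0.01040 and √(0.4255×0.5745/872) = 0.01674.
Because the samples are independent, SE_diff = √(0.01040² + 0.01674²) = 0.01971.
Using z* = 1.960 for 95%, ME = 1.960 × 0.01971 = 0.03863.
p̂₁ − p̂₂ = -0.2806; interval -0.2806 ± 0.03863 gives (-0.3192, -0.2420).

(-0.3192, -0.2420)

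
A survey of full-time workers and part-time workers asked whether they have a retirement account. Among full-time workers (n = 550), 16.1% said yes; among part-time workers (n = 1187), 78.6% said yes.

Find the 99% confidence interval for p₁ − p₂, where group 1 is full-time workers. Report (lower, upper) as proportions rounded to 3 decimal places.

(-0.676, -0.574)

Each SE is √(p̂(1−p̂)/n): √(0.1610·0.8390/550) = 0.01567 and √(0.7860·0.2140/1187) = 0.01190.
SE(p̂₁ − p̂₂) = √(SE₁² + SE₂²) = √(0.0002455489 + 0.00014161) = 0.01968, since the two samples are independent.
At 99% confidence z* = 2.576; margin = 2.576 × 0.01968 = 0.05070.
The difference is 0.1610 − 0.7860 = -0.6250, so the interval is -0.6250 ± 0.05070 = (-0.676, -0.574).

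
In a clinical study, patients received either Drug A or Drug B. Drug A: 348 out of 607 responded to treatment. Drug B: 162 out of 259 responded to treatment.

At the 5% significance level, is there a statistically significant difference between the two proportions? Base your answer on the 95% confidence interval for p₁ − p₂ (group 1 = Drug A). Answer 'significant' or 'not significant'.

not significant

Sample proportions: 348/607 = 0.5733, 162/259 = 0.6255.
Each SE is √(p̂(1−p̂)/n): √(0.5733·0.4267/607) = 0.02008 and √(0.6255·0.3745/259) = 0.03007.
SE(p̂₁ − p̂₂) = √(SE₁² + SE₂²) = √(0.0004032064 + 0.0009042049) = 0.03616, since the two samples are independent.
At 95% confidence z* = 1.960; margin = 1.960 × 0.03616 = 0.07087.
The difference is 0.5733 − 0.6255 = -0.0522, so the interval is -0.0522 ± 0.07087 = (-0.12307, 0.01867).
The interval (-0.12307, 0.01867) contains 0, so the difference is not significant.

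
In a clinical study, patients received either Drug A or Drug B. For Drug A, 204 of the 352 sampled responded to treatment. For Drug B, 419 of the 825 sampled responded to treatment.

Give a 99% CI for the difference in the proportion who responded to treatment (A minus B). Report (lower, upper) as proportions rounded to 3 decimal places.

(-0.010, 0.153)

First, p̂₁ = 204/352 = 0.5795; p̂₂ = 419/825 = 0.5079.
The two standard errors are √(0.5795×0.4205/352) = 0.02631 and √(0.5079×0.4921/825) = 0.01741.
Because the samples are independent, SE_diff = √(0.02631² + 0.01741²) = 0.03155.
Using z* = 2.576 for 99%, ME = 2.576 × 0.03155 = 0.08127.
p̂₁ − p̂₂ = 0.0716; interval 0.0716 ± 0.08127 gives (-0.010, 0.153).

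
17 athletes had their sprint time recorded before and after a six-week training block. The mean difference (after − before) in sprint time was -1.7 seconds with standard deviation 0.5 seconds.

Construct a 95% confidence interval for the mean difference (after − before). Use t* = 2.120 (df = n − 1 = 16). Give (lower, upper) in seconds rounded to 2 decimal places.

(-1.96, -1.44)

This is a matched-pairs design, so SE = s_d/√n = 0.5/√17 = 0.1213.
Margin = 2.120 × 0.1213 = 0.2572; the interval is -1.7 ± 0.2572 = (-1.96, -1.44).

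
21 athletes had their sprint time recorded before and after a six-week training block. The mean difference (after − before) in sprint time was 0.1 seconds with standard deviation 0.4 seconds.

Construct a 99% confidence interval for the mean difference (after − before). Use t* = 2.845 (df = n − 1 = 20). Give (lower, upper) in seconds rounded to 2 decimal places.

Paired design: SE = s_d/√n = 0.4/√21 = 0.0873.
t* = 2.845; margin of error = 2.845 × 0.0873 = 0.2484.
0.1 ± 0.2484 → (-0.15, 0.35).

(-0.15, 0.35)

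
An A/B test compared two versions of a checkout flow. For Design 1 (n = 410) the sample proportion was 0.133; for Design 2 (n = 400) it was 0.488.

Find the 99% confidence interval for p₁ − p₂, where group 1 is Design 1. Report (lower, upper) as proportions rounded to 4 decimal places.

(-0.4325, -0.2775)

Each SE is √(p̂(1−p̂)/n): √(0.1330·0.8670/410) = 0.01677 and √(0.4880·0.5120/400) = 0.02499.
SE(p̂₁ − p̂₂) = √(SE₁² + SE₂²) = √(0.0002812329 + 0.0006245001) = 0.03010, since the two samples are independent.
At 99% confidence z* = 2.576; margin = 2.576 × 0.03010 = 0.07754.
The difference is 0.1330 − 0.4880 = -0.3550, so the interval is -0.3550 ± 0.07754 = (-0.4325, -0.2775).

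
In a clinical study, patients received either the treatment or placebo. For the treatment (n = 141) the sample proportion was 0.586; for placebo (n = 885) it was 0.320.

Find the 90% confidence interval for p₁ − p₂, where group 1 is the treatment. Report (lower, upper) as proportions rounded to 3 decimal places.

(0.193, 0.339)

SE₁ = √(p̂₁(1−p̂₁)/n₁) = √(0.5860·0.4140/141) = 0.04148; SE₂ = √(0.3200·0.6800/885) = 0.01568.
Independent samples: SE of the difference = √(SE₁² + SE₂²) = √(0.0017205904 + 0.0002458624) = 0.04434.
z* for 90% confidence is 1.645, so the margin of error is 1.645 × 0.04434 = 0.07294.
Point estimate p̂₁ − p̂₂ = 0.5860 − 0.3200 = 0.2660.
0.2660 ± 0.07294 → (0.193, 0.339).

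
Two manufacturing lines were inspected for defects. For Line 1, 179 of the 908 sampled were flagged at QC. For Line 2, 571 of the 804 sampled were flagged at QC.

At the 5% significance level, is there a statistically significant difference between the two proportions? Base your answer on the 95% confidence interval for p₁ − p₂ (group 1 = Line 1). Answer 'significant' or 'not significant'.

significant

First, p̂₁ = 179/908 = 0.1971; p̂₂ = 571/804 = 0.7102.
The two standard errors are √(0.1971×0.8029/908) = 0.01320 and √(0.7102×0.2898/804) = 0.01600.
Because the samples are independent, SE_diff = √(0.01320² + 0.01600²) = 0.02074.
Using z* = 1.960 for 95%, ME = 1.960 × 0.02074 = 0.04065.
p̂₁ − p̂₂ = -0.5131; interval -0.5131 ± 0.04065 gives (-0.55375, -0.47245).
The interval (-0.55375, -0.47245) does not contain 0, so the difference is significant.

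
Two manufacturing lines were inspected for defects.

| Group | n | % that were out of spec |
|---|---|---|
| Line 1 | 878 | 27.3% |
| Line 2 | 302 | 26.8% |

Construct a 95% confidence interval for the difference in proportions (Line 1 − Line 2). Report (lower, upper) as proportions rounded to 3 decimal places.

The two standard errors are √(0.2730×0.7270/878) = 0.01503 and √(0.2680×0.7320/302) = 0.02549.
Because the samples are independent, SE_diff = √(0.01503² + 0.02549²) = 0.02959.
Using z* = 1.960 for 95%, ME = 1.960 × 0.02959 = 0.05800.
p̂₁ − p̂₂ = 0.0050; interval 0.0050 ± 0.05800 gives (-0.053, 0.063).

(-0.053, 0.063)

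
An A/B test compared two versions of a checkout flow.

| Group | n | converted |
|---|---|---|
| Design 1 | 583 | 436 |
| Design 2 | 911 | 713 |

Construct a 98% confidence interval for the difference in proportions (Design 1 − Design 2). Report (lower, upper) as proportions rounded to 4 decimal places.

(-0.0873, 0.0177)

p̂₁ = 436/583 = 0.7479 and p̂₂ = 713/911 = 0.7827.
SE₁ = √(p̂₁(1−p̂₁)/n₁) = √(0.7479·0.2521/583) = 0.01798; SE₂ = √(0.7827·0.2173/911) = 0.01366.
Independent samples: SE of the difference = √(SE₁² + SE₂²) = √(0.0003232804 + 0.0001865956) = 0.02258.
z* for 98% confidence is 2.326, so the margin of error is 2.326 × 0.02258 = 0.05252.
Point estimate p̂₁ − p̂₂ = 0.7479 − 0.7827 = -0.0348.
-0.0348 ± 0.05252 → (-0.0873, 0.0177).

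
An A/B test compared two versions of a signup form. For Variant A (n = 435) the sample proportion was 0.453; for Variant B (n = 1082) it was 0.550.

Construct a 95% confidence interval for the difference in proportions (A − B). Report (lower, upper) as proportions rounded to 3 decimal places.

Each SE is √(p̂(1−p̂)/n): √(0.4530·0.5470/435) = 0.02387 and √(0.5500·0.4500/1082) = 0.01512.
SE(p̂₁ − p̂₂) = √(SE₁² + SE₂²) = √(0.0005697769 + 0.0002286144) = 0.02826, since the two samples are independent.
At 95% confidence z* = 1.960; margin = 1.960 × 0.02826 = 0.05539.
The difference is 0.4530 − 0.5500 = -0.0970, so the interval is -0.0970 ± 0.05539 = (-0.152, -0.042).

(-0.152, -0.042)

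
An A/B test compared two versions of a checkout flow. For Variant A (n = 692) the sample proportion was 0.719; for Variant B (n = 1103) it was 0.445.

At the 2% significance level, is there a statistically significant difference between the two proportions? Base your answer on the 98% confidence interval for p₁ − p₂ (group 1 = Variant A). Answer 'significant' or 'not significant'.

Each SE is √(p̂(1−p̂)/n): √(0.7190·0.2810/692) = 0.01709 and √(0.4450·0.5550/1103) = 0.01496.
SE(p̂₁ − p̂₂) = √(SE₁² + SE₂²) = √(0.0002920681 + 0.0002238016) = 0.02271, since the two samples are independent.
At 98% confidence z* = 2.326; margin = 2.326 × 0.02271 = 0.05282.
The difference is 0.7190 − 0.4450 = 0.2740, so the interval is 0.2740 ± 0.05282 = (0.22118, 0.32682).
The interval (0.22118, 0.32682) does not contain 0, so the difference is significant.

significant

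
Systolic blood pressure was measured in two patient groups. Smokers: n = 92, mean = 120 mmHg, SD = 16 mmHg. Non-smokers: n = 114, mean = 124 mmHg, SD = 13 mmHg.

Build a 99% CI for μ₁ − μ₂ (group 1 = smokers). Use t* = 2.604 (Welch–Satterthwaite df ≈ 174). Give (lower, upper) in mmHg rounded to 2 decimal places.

(-9.38, 1.38)

Per-group SEs: s₁/√n₁ = 16/√92 = 1.6681, s₂/√n₂ = 13/√114 = 1.2176.
Unpooled SE of the difference: √(2.78255761 + 1.48254976) = 2.0652.
Margin of error = t* · SE = 2.604 × 2.0652 = 5.3778.
x̄₁ − x̄₂ = 120 − 124 = -4.0000.
CI: -4.0000 ± 5.3778 = (-9.38, 1.38).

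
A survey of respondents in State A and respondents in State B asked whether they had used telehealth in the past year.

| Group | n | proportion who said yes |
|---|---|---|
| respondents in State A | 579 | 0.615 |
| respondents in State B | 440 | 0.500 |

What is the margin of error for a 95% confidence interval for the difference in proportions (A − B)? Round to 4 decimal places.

The two standard errors are √(0.6150×0.3850/579) = 0.02022 and √(0.5000×0.5000/440) = 0.02384.
Because the samples are independent, SE_diff = √(0.02022² + 0.02384²) = 0.03126.
Using z* = 1.960 for 95%, ME = 1.960 × 0.03126 = 0.06127.

0.0613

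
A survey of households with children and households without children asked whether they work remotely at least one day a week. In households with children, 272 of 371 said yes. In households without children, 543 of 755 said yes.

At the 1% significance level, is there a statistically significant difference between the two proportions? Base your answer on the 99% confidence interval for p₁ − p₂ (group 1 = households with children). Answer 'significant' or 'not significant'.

not significant

First, p̂₁ = 272/371 = 0.7332; p̂₂ = 543/755 = 0.7192.
The two standard errors are √(0.7332×0.2668/371) = 0.02296 and √(0.7192×0.2808/755) = 0.01635.
Because the samples are independent, SE_diff = √(0.02296² + 0.01635²) = 0.02819.
Using z* = 2.576 for 99%, ME = 2.576 × 0.02819 = 0.07262.
p̂₁ − p̂₂ = 0.0140; interval 0.0140 ± 0.07262 gives (-0.05862, 0.08662).
The interval (-0.05862, 0.08662) contains 0, so the difference is not significant.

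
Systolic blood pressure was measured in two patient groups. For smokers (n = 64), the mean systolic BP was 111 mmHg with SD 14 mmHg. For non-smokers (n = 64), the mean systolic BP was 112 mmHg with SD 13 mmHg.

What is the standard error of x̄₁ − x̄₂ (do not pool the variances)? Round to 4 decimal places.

Standard errors of each mean: 14/√64 = 1.7500 and 13/√64 = 1.6250.
SE(x̄₁ − x̄₂) = √(1.7500² + 1.6250²) = 2.3881 for independent samples with unequal variances.

2.3881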